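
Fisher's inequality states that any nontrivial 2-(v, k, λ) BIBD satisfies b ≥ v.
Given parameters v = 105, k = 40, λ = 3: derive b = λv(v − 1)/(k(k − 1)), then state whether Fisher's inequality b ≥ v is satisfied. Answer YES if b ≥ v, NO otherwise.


b = λv(v − 1)/(k(k − 1)) = 3·105·104/(40·39) = 32760/1560 = 21.
Compare with v = 105: b < v, so Fisher's inequality fails.

NO


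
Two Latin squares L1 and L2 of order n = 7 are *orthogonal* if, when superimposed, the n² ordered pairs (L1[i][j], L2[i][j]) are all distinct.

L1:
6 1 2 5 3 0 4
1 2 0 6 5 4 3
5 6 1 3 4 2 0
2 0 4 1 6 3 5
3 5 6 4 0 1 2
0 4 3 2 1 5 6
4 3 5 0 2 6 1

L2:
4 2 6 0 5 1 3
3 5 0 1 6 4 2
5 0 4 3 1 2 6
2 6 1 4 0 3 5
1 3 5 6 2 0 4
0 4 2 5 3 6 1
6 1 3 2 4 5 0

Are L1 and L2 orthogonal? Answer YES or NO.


Form the n² = 49 superimposed pairs (L1[i][j], L2[i][j]), row by row (rows and columns indexed from 0):
row 0: (6,4) (1,2) (2,6) (5,0) (3,5) (0,1) (4,3)
row 1: (1,3) (2,5) (0,0) (6,1) (5,6) (4,4) (3,2)
row 2: (5,5) (6,0) (1,4) (3,3) (4,1) (2,2) (0,6)
row 3: (2,2) (0,6) (4,1) (1,4) (6,0) (3,3) (5,5)
row 4: (3,1) (5,3) (6,5) (4,6) (0,2) (1,0) (2,4)
row 5: (0,0) (4,4) (3,2) (2,5) (1,3) (5,6) (6,1)
row 6: (4,6) (3,1) (5,3) (0,2) (2,4) (6,5) (1,0)
Orthogonality requires all 49 pairs distinct.
But the pair (2,2) repeats: cell (2,5) has L1 = 2, L2 = 2, and cell (3,0) has L1 = 2, L2 = 2.
A repeated pair means some other pair never occurs (only 28 distinct pairs out of 49), so the squares are not orthogonal.
Conclusion: NO.

NO


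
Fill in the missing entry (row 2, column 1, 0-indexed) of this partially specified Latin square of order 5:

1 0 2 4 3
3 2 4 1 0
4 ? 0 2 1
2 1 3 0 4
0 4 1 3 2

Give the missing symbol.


Row 2 contains symbols [0, 1, 2, 4] — missing [3].
Column 1 contains symbols [0, 1, 2, 4] — missing [3].
The missing symbol must appear in both missing sets; intersection = [3].
Therefore the hidden value is 3.

Missing value = 3.


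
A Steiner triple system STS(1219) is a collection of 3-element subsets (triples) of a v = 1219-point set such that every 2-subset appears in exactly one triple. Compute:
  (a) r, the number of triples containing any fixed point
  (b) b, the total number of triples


An STS(v) is a 2-(v, 3, 1) BIBD: block size k = 3, λ = 1.
Replication: r(k − 1) = λ(v − 1) ⇒ r·2 = 1219 − 1 = 1218 ⇒ r = 609.
Block count: bk = vr ⇒ b·3 = 1219·609 = 742371 ⇒ b = 247457.
(Check via b = v(v − 1)/6 = 1219·1218/6 = 1484742/6 = 247457.)

r = 609, b = 247457.


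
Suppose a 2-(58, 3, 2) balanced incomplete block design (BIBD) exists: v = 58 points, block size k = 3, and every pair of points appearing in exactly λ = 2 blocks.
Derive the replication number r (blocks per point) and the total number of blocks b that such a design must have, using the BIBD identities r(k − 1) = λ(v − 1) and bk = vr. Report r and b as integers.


Any 2-(v, k, λ) BIBD satisfies two necessary conditions:
  (i)  Each point sits in r blocks, and counting incidences through any fixed point gives r(k − 1) = λ(v − 1), so r = λ(v − 1)/(k − 1).
  (ii) Total incidences bk = vr, so b = vr/k.
Step 1: r = λ(v − 1)/(k − 1) = 2·(58 − 1)/(3 − 1) = 2·57/2 = 114/2 = 57.
Step 2: b = vr/k = 58·57/3 = 3306/3 = 1102.
Check integrality: r = 57 ∈ Z ✓, b = 1102 ∈ Z ✓.
(These identities are necessary conditions: they determine r and b for any design with these parameters, but do not by themselves prove that one exists.)

r = 57, b = 1102.


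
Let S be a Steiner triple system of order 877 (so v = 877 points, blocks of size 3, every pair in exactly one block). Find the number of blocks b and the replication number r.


An STS(v) is a 2-(v, 3, 1) BIBD: block size k = 3, λ = 1.
Replication: r(k − 1) = λ(v − 1) ⇒ r·2 = 877 − 1 = 876 ⇒ r = 438.
Block count: bk = vr ⇒ b·3 = 877·438 = 384126 ⇒ b = 128042.
(Check via b = v(v − 1)/6 = 877·876/6 = 768252/6 = 128042.)

r = 438, b = 128042.


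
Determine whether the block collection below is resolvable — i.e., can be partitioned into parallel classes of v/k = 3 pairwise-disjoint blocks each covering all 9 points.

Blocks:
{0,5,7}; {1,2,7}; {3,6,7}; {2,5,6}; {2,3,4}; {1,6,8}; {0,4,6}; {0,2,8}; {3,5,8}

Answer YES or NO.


v = 9, block size k = 3, number of blocks = 9.
For resolvability, blocks must partition into parallel classes of size v/k = 3.
Total blocks must therefore be a multiple of 3: 9 = 3·3 + 0 ⇒ divisible ✓.
Consider block {3,6,7}. The only other block(s) in the collection disjoint from it are {0,2,8} — just 1 block(s). Any parallel class containing {3,6,7} would need 2 other blocks each disjoint from it, so no parallel class of size 3 can contain {3,6,7}.
Since every block must belong to some parallel class in a resolution, the collection cannot be partitioned into parallel classes.
Resolvable? NO.

NO


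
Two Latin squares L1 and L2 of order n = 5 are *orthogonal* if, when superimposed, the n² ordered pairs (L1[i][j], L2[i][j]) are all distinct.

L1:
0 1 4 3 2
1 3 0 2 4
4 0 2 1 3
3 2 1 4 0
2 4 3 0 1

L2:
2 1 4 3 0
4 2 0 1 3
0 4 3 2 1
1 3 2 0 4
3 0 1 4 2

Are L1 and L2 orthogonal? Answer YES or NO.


Form the n² = 25 superimposed pairs (L1[i][j], L2[i][j]), row by row (rows and columns indexed from 0):
row 0: (0,2) (1,1) (4,4) (3,3) (2,0)
row 1: (1,4) (3,2) (0,0) (2,1) (4,3)
row 2: (4,0) (0,4) (2,3) (1,2) (3,1)
row 3: (3,1) (2,3) (1,2) (4,0) (0,4)
row 4: (2,3) (4,0) (3,1) (0,4) (1,2)
Orthogonality requires all 25 pairs distinct.
But the pair (3,1) repeats: cell (2,4) has L1 = 3, L2 = 1, and cell (3,0) has L1 = 3, L2 = 1.
A repeated pair means some other pair never occurs (only 15 distinct pairs out of 25), so the squares are not orthogonal.
Conclusion: NO.

NO


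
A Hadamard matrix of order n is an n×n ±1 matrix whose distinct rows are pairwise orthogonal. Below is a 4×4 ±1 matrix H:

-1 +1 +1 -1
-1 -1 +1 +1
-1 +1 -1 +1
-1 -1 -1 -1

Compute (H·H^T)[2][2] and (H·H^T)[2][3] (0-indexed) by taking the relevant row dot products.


Row 2 of H: [-1, 1, -1, 1].
Row 3 of H: [-1, -1, -1, -1].
(H·H^T)[2][2] = Σ_j H[2][j]·H[2][j] = (-1)² + (1)² + (-1)² + (1)² = 1 + 1 + 1 + 1 = 4.
(H·H^T)[2][3] = Σ_j H[2][j]·H[3][j] = (-1)·(-1) + (1)·(-1) + (-1)·(-1) + (1)·(-1) = 1 + -1 + 1 + -1 = 0.
So rows 2 and 3 are orthogonal; the diagonal entry equals n = 4.

(2,2) entry = 4; (2,3) entry = 0.


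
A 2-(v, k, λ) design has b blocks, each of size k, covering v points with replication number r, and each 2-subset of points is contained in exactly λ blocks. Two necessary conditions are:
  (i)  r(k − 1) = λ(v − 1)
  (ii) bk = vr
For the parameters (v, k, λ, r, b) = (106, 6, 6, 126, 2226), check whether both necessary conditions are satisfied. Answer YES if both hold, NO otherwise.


Condition (i): r(k − 1) = 126·5 = 630; λ(v − 1) = 6·105 = 630. Match? YES.
Condition (ii): bk = 2226·6 = 13356; vr = 106·126 = 13356. Match? YES.
Both conditions hold? YES.

YES


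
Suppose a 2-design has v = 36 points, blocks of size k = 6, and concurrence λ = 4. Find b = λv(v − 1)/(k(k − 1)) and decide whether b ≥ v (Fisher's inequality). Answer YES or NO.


b = λv(v − 1)/(k(k − 1)) = 4·36·35/(6·5) = 5040/30 = 168.
Compare with v = 36: b ≥ v, so Fisher's inequality holds.

YES


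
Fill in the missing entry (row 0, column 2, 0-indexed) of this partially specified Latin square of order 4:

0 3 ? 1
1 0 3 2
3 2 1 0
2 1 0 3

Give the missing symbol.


Row 0 contains symbols [0, 1, 3] — missing [2].
Column 2 contains symbols [0, 1, 3] — missing [2].
The missing symbol must appear in both missing sets; intersection = [2].
Therefore the hidden value is 2.

Missing value = 2.


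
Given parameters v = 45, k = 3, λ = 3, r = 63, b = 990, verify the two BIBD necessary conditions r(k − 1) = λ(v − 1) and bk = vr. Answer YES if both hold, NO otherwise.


Condition (i): r(k − 1) = 63·2 = 126; λ(v − 1) = 3·44 = 132. Match? NO.
Condition (ii): bk = 990·3 = 2970; vr = 45·63 = 2835. Match? NO.
Both conditions hold? NO.

NO


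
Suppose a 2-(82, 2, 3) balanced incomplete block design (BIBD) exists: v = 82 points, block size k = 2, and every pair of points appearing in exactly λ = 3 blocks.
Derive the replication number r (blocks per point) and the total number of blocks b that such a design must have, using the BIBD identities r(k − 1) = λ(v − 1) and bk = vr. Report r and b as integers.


Any 2-(v, k, λ) BIBD satisfies two necessary conditions:
  (i)  Each point sits in r blocks, and counting incidences through any fixed point gives r(k − 1) = λ(v − 1), so r = λ(v − 1)/(k − 1).
  (ii) Total incidences bk = vr, so b = vr/k.
Step 1: r = λ(v − 1)/(k − 1) = 3·(82 − 1)/(2 − 1) = 3·81/1 = 243/1 = 243.
Step 2: b = vr/k = 82·243/2 = 19926/2 = 9963.
Check integrality: r = 243 ∈ Z ✓, b = 9963 ∈ Z ✓.
(These identities are necessary conditions: they determine r and b for any design with these parameters, but do not by themselves prove that one exists.)

r = 243, b = 9963.


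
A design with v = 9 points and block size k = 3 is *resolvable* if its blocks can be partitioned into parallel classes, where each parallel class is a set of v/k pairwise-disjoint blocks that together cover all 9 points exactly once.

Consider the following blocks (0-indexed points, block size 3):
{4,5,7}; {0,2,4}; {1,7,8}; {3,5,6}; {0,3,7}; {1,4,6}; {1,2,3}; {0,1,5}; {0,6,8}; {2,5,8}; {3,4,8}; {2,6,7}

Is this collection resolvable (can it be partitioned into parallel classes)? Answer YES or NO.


v = 9, block size k = 3, number of blocks = 12.
For resolvability, blocks must partition into parallel classes of size v/k = 3.
Total blocks must therefore be a multiple of 3: 12 = 3·4 + 0 ⇒ divisible ✓.
Greedy packing gives 4 candidate class(es). Each should be a full parallel class (size 3, covers all 9 points).
  Class 1 (3 blocks): {4,5,7}; {1,2,3}; {0,6,8}. Points covered: [0, 1, 2, 3, 4, 5, 6, 7, 8].
  Class 2 (3 blocks): {0,2,4}; {1,7,8}; {3,5,6}. Points covered: [0, 1, 2, 3, 4, 5, 6, 7, 8].
  Class 3 (3 blocks): {0,3,7}; {1,4,6}; {2,5,8}. Points covered: [0, 1, 2, 3, 4, 5, 6, 7, 8].
  Class 4 (3 blocks): {0,1,5}; {3,4,8}; {2,6,7}. Points covered: [0, 1, 2, 3, 4, 5, 6, 7, 8].
All classes full (size 3)? YES. All classes cover every point? YES.
Resolvable? YES.

YES


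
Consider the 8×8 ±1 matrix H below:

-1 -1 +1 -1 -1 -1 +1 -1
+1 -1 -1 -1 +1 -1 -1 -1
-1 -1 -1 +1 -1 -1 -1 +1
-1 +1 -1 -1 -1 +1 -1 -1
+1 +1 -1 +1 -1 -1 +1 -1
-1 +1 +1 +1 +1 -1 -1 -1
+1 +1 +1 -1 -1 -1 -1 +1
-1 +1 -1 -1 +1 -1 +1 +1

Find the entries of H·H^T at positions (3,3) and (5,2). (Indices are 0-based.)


Row 2 of H: [-1, -1, -1, 1, -1, -1, -1, 1].
Row 3 of H: [-1, 1, -1, -1, -1, 1, -1, -1].
Row 5 of H: [-1, 1, 1, 1, 1, -1, -1, -1].
(H·H^T)[3][3] = Σ_j H[3][j]·H[3][j] = (-1)² + (1)² + (-1)² + (-1)² + (-1)² + (1)² + (-1)² + (-1)² = 1 + 1 + 1 + 1 + 1 + 1 + 1 + 1 = 8.
(H·H^T)[5][2] = Σ_j H[5][j]·H[2][j] = (-1)·(-1) + (1)·(-1) + (1)·(-1) + (1)·(1) + (1)·(-1) + (-1)·(-1) + (-1)·(-1) + (-1)·(1) = 1 + -1 + -1 + 1 + -1 + 1 + 1 + -1 = 0.
So rows 5 and 2 are orthogonal; the diagonal entry equals n = 8.

(3,3) entry = 8; (5,2) entry = 0.


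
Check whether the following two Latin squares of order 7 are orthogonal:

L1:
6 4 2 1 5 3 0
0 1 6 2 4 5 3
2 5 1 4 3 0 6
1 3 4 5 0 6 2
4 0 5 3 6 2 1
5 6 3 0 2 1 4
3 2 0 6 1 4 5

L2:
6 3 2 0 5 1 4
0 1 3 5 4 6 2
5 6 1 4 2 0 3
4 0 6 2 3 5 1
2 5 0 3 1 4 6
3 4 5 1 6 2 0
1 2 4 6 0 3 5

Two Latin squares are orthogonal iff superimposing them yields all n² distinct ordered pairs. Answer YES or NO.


Form the n² = 49 superimposed pairs (L1[i][j], L2[i][j]), row by row (rows and columns indexed from 0):
row 0: (6,6) (4,3) (2,2) (1,0) (5,5) (3,1) (0,4)
row 1: (0,0) (1,1) (6,3) (2,5) (4,4) (5,6) (3,2)
row 2: (2,5) (5,6) (1,1) (4,4) (3,2) (0,0) (6,3)
row 3: (1,4) (3,0) (4,6) (5,2) (0,3) (6,5) (2,1)
row 4: (4,2) (0,5) (5,0) (3,3) (6,1) (2,4) (1,6)
row 5: (5,3) (6,4) (3,5) (0,1) (2,6) (1,2) (4,0)
row 6: (3,1) (2,2) (0,4) (6,6) (1,0) (4,3) (5,5)
Orthogonality requires all 49 pairs distinct.
But the pair (2,5) repeats: cell (1,3) has L1 = 2, L2 = 5, and cell (2,0) has L1 = 2, L2 = 5.
A repeated pair means some other pair never occurs (only 35 distinct pairs out of 49), so the squares are not orthogonal.
Conclusion: NO.

NO


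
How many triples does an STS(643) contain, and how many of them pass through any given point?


An STS(v) is a 2-(v, 3, 1) BIBD: block size k = 3, λ = 1.
Replication: r(k − 1) = λ(v − 1) ⇒ r·2 = 643 − 1 = 642 ⇒ r = 321.
Block count: bk = vr ⇒ b·3 = 643·321 = 206403 ⇒ b = 68801.
(Check via b = v(v − 1)/6 = 643·642/6 = 412806/6 = 68801.)

r = 321, b = 68801.


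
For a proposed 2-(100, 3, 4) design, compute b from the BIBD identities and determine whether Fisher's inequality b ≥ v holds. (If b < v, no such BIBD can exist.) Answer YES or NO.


b = λv(v − 1)/(k(k − 1)) = 4·100·99/(3·2) = 39600/6 = 6600.
Compare with v = 100: b ≥ v, so Fisher's inequality holds.

YES


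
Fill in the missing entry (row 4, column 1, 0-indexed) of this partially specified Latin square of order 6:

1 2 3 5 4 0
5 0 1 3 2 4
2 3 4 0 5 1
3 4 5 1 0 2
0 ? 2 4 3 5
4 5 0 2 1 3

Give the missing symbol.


Row 4 contains symbols [0, 2, 3, 4, 5] — missing [1].
Column 1 contains symbols [0, 2, 3, 4, 5] — missing [1].
The missing symbol must appear in both missing sets; intersection = [1].
Therefore the hidden value is 1.

Missing value = 1.


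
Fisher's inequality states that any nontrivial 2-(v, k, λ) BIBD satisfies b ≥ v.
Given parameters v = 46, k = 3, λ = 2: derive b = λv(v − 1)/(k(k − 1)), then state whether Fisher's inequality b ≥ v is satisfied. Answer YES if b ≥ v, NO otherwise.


r = λ(v − 1)/(k − 1) = 2·45/2 = 45.
b = vr/k = 46·45/3 = 690.
Fisher's inequality: b ≥ v ⇔ 690 ≥ 46? YES.

YES


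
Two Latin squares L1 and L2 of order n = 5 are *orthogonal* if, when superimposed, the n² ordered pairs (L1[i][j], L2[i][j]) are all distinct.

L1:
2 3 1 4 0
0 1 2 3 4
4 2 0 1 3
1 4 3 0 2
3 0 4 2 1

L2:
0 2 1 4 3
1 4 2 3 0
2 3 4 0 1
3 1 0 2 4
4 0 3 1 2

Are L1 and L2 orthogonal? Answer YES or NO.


Form the n² = 25 superimposed pairs (L1[i][j], L2[i][j]), row by row (rows and columns indexed from 0):
row 0: (2,0) (3,2) (1,1) (4,4) (0,3)
row 1: (0,1) (1,4) (2,2) (3,3) (4,0)
row 2: (4,2) (2,3) (0,4) (1,0) (3,1)
row 3: (1,3) (4,1) (3,0) (0,2) (2,4)
row 4: (3,4) (0,0) (4,3) (2,1) (1,2)
Orthogonality requires all 25 pairs distinct.
Check by first coordinate: for each symbol s of L1, list the L2 entries in the n cells where L1 = s; they must all differ.
  L1 = 0: L2 entries (in reading order) 3, 1, 4, 2, 0 — all 5 distinct ✓
  L1 = 1: L2 entries (in reading order) 1, 4, 0, 3, 2 — all 5 distinct ✓
  L1 = 2: L2 entries (in reading order) 0, 2, 3, 4, 1 — all 5 distinct ✓
  L1 = 3: L2 entries (in reading order) 2, 3, 1, 0, 4 — all 5 distinct ✓
  L1 = 4: L2 entries (in reading order) 4, 0, 2, 1, 3 — all 5 distinct ✓
Every symbol of L1 meets every symbol of L2 exactly once, so all 25 pairs are distinct (25 of 25).
Conclusion: YES.

YES


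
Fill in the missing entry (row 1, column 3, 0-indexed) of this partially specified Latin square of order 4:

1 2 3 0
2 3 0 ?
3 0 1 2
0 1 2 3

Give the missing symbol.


Row 1 contains symbols [0, 2, 3] — missing [1].
Column 3 contains symbols [0, 2, 3] — missing [1].
The missing symbol must appear in both missing sets; intersection = [1].
Therefore the hidden value is 1.

Missing value = 1.


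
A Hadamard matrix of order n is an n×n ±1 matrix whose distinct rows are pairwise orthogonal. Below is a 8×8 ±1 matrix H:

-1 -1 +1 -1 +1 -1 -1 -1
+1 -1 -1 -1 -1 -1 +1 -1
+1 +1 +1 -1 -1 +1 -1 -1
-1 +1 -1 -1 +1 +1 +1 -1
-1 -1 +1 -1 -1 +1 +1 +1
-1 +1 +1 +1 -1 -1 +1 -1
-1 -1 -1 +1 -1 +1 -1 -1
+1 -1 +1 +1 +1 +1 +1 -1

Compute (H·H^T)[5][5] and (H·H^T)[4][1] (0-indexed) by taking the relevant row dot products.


Row 1 of H: [1, -1, -1, -1, -1, -1, 1, -1].
Row 4 of H: [-1, -1, 1, -1, -1, 1, 1, 1].
Row 5 of H: [-1, 1, 1, 1, -1, -1, 1, -1].
(H·H^T)[5][5] = Σ_j H[5][j]·H[5][j] = (-1)² + (1)² + (1)² + (1)² + (-1)² + (-1)² + (1)² + (-1)² = 1 + 1 + 1 + 1 + 1 + 1 + 1 + 1 = 8.
(H·H^T)[4][1] = Σ_j H[4][j]·H[1][j] = (-1)·(1) + (-1)·(-1) + (1)·(-1) + (-1)·(-1) + (-1)·(-1) + (1)·(-1) + (1)·(1) + (1)·(-1) = -1 + 1 + -1 + 1 + 1 + -1 + 1 + -1 = 0.
So rows 4 and 1 are orthogonal; the diagonal entry equals n = 8.

(5,5) entry = 8; (4,1) entry = 0.


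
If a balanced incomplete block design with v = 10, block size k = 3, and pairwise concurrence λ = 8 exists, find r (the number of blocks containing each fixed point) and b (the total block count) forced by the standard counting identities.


Any 2-(v, k, λ) BIBD satisfies two necessary conditions:
  (i)  Each point sits in r blocks, and counting incidences through any fixed point gives r(k − 1) = λ(v − 1), so r = λ(v − 1)/(k − 1).
  (ii) Total incidences bk = vr, so b = vr/k.
Step 1: r = λ(v − 1)/(k − 1) = 8·(10 − 1)/(3 − 1) = 8·9/2 = 72/2 = 36.
Step 2: b = vr/k = 10·36/3 = 360/3 = 120.
Check integrality: r = 36 ∈ Z ✓, b = 120 ∈ Z ✓.
(These identities are necessary conditions: they determine r and b for any design with these parameters, but do not by themselves prove that one exists.)

r = 36, b = 120.


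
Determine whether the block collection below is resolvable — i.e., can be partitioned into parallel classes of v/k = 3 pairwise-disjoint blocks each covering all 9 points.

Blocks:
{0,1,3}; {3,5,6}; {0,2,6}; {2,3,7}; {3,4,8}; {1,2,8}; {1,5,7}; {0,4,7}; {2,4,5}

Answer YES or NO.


v = 9, block size k = 3, number of blocks = 9.
For resolvability, blocks must partition into parallel classes of size v/k = 3.
Total blocks must therefore be a multiple of 3: 9 = 3·3 + 0 ⇒ divisible ✓.
Consider block {0,1,3}. The only other block(s) in the collection disjoint from it are {2,4,5} — just 1 block(s). Any parallel class containing {0,1,3} would need 2 other blocks each disjoint from it, so no parallel class of size 3 can contain {0,1,3}.
Since every block must belong to some parallel class in a resolution, the collection cannot be partitioned into parallel classes.
Resolvable? NO.

NO


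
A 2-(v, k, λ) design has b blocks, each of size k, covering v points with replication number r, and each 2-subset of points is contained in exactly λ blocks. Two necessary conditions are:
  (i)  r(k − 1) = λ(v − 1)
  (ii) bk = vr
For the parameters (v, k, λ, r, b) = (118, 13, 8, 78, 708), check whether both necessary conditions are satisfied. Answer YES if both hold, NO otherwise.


Condition (i): r(k − 1) = 78·12 = 936; λ(v − 1) = 8·117 = 936. Match? YES.
Condition (ii): bk = 708·13 = 9204; vr = 118·78 = 9204. Match? YES.
Both conditions hold? YES.

YES


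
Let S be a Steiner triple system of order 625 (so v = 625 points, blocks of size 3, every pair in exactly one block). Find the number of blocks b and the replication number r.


An STS(v) is a 2-(v, 3, 1) BIBD: block size k = 3, λ = 1.
Replication: r(k − 1) = λ(v − 1) ⇒ r·2 = 625 − 1 = 624 ⇒ r = 312.
Block count: b = v(v − 1)/6 = 625·624/6 = 390000/6 = 65000.
(Check via bk = vr: 65000·3 = 195000 = 625·312 = 195000 ✓.)

r = 312, b = 65000.


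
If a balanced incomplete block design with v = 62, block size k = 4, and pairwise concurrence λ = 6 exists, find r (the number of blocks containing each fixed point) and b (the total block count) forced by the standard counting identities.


Any 2-(v, k, λ) BIBD satisfies two necessary conditions:
  (i)  Each point sits in r blocks, and counting incidences through any fixed point gives r(k − 1) = λ(v − 1), so r = λ(v − 1)/(k − 1).
  (ii) Total incidences bk = vr, so b = vr/k.
Step 1: r = λ(v − 1)/(k − 1) = 6·(62 − 1)/(4 − 1) = 6·61/3 = 366/3 = 122.
Step 2: b = vr/k = 62·122/4 = 7564/4 = 1891.
Check integrality: r = 122 ∈ Z ✓, b = 1891 ∈ Z ✓.
(These identities are necessary conditions: they determine r and b for any design with these parameters, but do not by themselves prove that one exists.)

r = 122, b = 1891.


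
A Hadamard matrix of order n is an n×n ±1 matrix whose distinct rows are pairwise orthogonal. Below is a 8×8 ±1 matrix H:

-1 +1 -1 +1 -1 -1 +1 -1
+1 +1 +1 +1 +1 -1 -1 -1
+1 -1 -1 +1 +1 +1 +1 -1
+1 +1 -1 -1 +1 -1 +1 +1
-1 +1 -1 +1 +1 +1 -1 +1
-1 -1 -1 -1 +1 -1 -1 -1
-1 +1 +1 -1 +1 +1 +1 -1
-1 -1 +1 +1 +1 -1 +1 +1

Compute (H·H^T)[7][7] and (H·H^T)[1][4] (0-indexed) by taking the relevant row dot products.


Row 1 of H: [1, 1, 1, 1, 1, -1, -1, -1].
Row 4 of H: [-1, 1, -1, 1, 1, 1, -1, 1].
Row 7 of H: [-1, -1, 1, 1, 1, -1, 1, 1].
(H·H^T)[7][7] = Σ_j H[7][j]·H[7][j] = (-1)² + (-1)² + (1)² + (1)² + (1)² + (-1)² + (1)² + (1)² = 1 + 1 + 1 + 1 + 1 + 1 + 1 + 1 = 8.
(H·H^T)[1][4] = Σ_j H[1][j]·H[4][j] = (1)·(-1) + (1)·(1) + (1)·(-1) + (1)·(1) + (1)·(1) + (-1)·(1) + (-1)·(-1) + (-1)·(1) = -1 + 1 + -1 + 1 + 1 + -1 + 1 + -1 = 0.
So rows 1 and 4 are orthogonal; the diagonal entry equals n = 8.

(7,7) entry = 8; (1,4) entry = 0.


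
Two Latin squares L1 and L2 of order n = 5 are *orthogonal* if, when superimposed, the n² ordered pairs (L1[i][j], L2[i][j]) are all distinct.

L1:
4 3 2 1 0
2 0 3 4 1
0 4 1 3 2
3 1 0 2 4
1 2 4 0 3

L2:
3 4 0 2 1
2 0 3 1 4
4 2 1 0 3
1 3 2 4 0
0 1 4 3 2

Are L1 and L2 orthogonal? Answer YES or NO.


Form the n² = 25 superimposed pairs (L1[i][j], L2[i][j]), row by row (rows and columns indexed from 0):
row 0: (4,3) (3,4) (2,0) (1,2) (0,1)
row 1: (2,2) (0,0) (3,3) (4,1) (1,4)
row 2: (0,4) (4,2) (1,1) (3,0) (2,3)
row 3: (3,1) (1,3) (0,2) (2,4) (4,0)
row 4: (1,0) (2,1) (4,4) (0,3) (3,2)
Orthogonality requires all 25 pairs distinct.
Check by first coordinate: for each symbol s of L1, list the L2 entries in the n cells where L1 = s; they must all differ.
  L1 = 0: L2 entries (in reading order) 1, 0, 4, 2, 3 — all 5 distinct ✓
  L1 = 1: L2 entries (in reading order) 2, 4, 1, 3, 0 — all 5 distinct ✓
  L1 = 2: L2 entries (in reading order) 0, 2, 3, 4, 1 — all 5 distinct ✓
  L1 = 3: L2 entries (in reading order) 4, 3, 0, 1, 2 — all 5 distinct ✓
  L1 = 4: L2 entries (in reading order) 3, 1, 2, 0, 4 — all 5 distinct ✓
Every symbol of L1 meets every symbol of L2 exactly once, so all 25 pairs are distinct (25 of 25).
Conclusion: YES.

YES


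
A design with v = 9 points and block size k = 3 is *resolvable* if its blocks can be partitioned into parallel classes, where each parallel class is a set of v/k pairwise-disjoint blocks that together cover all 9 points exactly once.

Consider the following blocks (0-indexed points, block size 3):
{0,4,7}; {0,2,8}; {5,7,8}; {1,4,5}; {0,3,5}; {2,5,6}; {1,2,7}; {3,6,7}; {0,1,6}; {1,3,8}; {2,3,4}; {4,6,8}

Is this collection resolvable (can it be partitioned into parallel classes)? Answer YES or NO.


v = 9, block size k = 3, number of blocks = 12.
For resolvability, blocks must partition into parallel classes of size v/k = 3.
Total blocks must therefore be a multiple of 3: 12 = 3·4 + 0 ⇒ divisible ✓.
Greedy packing gives 4 candidate class(es). Each should be a full parallel class (size 3, covers all 9 points).
  Class 1 (3 blocks): {0,4,7}; {2,5,6}; {1,3,8}. Points covered: [0, 1, 2, 3, 4, 5, 6, 7, 8].
  Class 2 (3 blocks): {0,2,8}; {1,4,5}; {3,6,7}. Points covered: [0, 1, 2, 3, 4, 5, 6, 7, 8].
  Class 3 (3 blocks): {5,7,8}; {0,1,6}; {2,3,4}. Points covered: [0, 1, 2, 3, 4, 5, 6, 7, 8].
  Class 4 (3 blocks): {0,3,5}; {1,2,7}; {4,6,8}. Points covered: [0, 1, 2, 3, 4, 5, 6, 7, 8].
All classes full (size 3)? YES. All classes cover every point? YES.
Resolvable? YES.

YES


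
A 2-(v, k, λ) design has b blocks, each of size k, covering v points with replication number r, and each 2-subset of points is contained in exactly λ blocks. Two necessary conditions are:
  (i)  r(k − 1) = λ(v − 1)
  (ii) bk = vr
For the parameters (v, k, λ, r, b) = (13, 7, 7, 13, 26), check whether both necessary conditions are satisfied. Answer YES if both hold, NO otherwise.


Condition (i): r(k − 1) = 13·6 = 78; λ(v − 1) = 7·12 = 84. Match? NO.
Condition (ii): bk = 26·7 = 182; vr = 13·13 = 169. Match? NO.
Both conditions hold? NO.

NO


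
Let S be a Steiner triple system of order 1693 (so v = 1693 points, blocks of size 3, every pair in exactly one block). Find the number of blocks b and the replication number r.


An STS(v) is a 2-(v, 3, 1) BIBD: block size k = 3, λ = 1.
Replication: r(k − 1) = λ(v − 1) ⇒ r·2 = 1693 − 1 = 1692 ⇒ r = 846.
Block count: bk = vr ⇒ b·3 = 1693·846 = 1432278 ⇒ b = 477426.

r = 846, b = 477426.


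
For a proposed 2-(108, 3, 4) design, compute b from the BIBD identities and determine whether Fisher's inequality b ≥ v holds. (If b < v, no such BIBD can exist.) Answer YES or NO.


r = λ(v − 1)/(k − 1) = 4·107/2 = 214.
b = vr/k = 108·214/3 = 7704.
Fisher's inequality: b ≥ v ⇔ 7704 ≥ 108? YES.

YES


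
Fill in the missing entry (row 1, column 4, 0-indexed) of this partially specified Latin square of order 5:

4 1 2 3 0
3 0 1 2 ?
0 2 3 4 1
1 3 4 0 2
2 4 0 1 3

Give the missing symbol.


Row 1 contains symbols [0, 1, 2, 3] — missing [4].
Column 4 contains symbols [0, 1, 2, 3] — missing [4].
The missing symbol must appear in both missing sets; intersection = [4].
Therefore the hidden value is 4.

Missing value = 4.


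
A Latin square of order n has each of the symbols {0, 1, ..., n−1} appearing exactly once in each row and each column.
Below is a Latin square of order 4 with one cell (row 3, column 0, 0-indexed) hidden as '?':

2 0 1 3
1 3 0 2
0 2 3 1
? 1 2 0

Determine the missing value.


Row 3 contains symbols [0, 1, 2] — missing [3].
Column 0 contains symbols [0, 1, 2] — missing [3].
The missing symbol must appear in both missing sets; intersection = [3].
Therefore the hidden value is 3.

Missing value = 3.


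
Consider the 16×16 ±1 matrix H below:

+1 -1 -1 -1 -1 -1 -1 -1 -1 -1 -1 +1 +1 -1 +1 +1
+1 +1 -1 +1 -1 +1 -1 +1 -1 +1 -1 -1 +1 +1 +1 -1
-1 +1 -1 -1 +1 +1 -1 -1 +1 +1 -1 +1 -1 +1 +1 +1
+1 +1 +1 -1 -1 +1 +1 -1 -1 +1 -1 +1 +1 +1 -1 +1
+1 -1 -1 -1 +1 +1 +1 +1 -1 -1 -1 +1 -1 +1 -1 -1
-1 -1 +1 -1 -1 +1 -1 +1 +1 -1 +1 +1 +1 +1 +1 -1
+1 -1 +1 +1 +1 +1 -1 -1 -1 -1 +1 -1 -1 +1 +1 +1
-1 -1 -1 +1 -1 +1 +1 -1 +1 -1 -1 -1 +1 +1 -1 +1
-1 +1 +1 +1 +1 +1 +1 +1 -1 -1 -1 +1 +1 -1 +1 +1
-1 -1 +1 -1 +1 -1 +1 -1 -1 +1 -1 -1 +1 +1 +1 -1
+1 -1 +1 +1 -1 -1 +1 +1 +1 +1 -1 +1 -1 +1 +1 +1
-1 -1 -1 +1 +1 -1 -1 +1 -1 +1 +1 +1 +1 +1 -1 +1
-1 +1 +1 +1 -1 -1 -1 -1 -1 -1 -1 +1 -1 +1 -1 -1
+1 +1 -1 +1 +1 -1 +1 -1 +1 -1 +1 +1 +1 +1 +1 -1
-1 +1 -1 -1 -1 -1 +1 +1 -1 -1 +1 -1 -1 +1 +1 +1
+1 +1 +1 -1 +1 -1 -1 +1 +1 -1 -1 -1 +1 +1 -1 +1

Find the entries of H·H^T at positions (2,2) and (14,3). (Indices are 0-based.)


Row 2 of H: [-1, 1, -1, -1, 1, 1, -1, -1, 1, 1, -1, 1, -1, 1, 1, 1].
Row 3 of H: [1, 1, 1, -1, -1, 1, 1, -1, -1, 1, -1, 1, 1, 1, -1, 1].
Row 14 of H: [-1, 1, -1, -1, -1, -1, 1, 1, -1, -1, 1, -1, -1, 1, 1, 1].
(H·H^T)[2][2] = Σ_j H[2][j]·H[2][j] = (-1)² + (1)² + (-1)² + (-1)² + (1)² + (1)² + (-1)² + (-1)² + (1)² + (1)² + (-1)² + (1)² + (-1)² + (1)² + (1)² + (1)² = 1 + 1 + 1 + 1 + 1 + 1 + 1 + 1 + 1 + 1 + 1 + 1 + 1 + 1 + 1 + 1 = 16.
(H·H^T)[14][3] = Σ_j H[14][j]·H[3][j] = (-1)·(1) + (1)·(1) + (-1)·(1) + (-1)·(-1) + (-1)·(-1) + (-1)·(1) + (1)·(1) + (1)·(-1) + (-1)·(-1) + (-1)·(1) + (1)·(-1) + (-1)·(1) + (-1)·(1) + (1)·(1) + (1)·(-1) + (1)·(1) = -1 + 1 + -1 + 1 + 1 + -1 + 1 + -1 + 1 + -1 + -1 + -1 + -1 + 1 + -1 + 1 = -2.
Rows 14 and 3 are not orthogonal (dot product = -2 ≠ 0), so H is not a Hadamard matrix.

(2,2) entry = 16; (14,3) entry = -2.


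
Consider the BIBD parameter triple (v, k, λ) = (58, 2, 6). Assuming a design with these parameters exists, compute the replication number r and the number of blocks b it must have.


Any 2-(v, k, λ) BIBD satisfies two necessary conditions:
  (i)  Each point sits in r blocks, and counting incidences through any fixed point gives r(k − 1) = λ(v − 1), so r = λ(v − 1)/(k − 1).
  (ii) Total incidences bk = vr, so b = vr/k.
Step 1: r = λ(v − 1)/(k − 1) = 6·(58 − 1)/(2 − 1) = 6·57/1 = 342/1 = 342.
Step 2: b = vr/k = 58·342/2 = 19836/2 = 9918.
Check integrality: r = 342 ∈ Z ✓, b = 9918 ∈ Z ✓.
(These identities are necessary conditions: they determine r and b for any design with these parameters, but do not by themselves prove that one exists.)

r = 342, b = 9918.


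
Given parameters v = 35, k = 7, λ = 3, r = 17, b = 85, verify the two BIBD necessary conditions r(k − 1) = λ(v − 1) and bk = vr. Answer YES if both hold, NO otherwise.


Condition (i): r(k − 1) = 17·6 = 102; λ(v − 1) = 3·34 = 102. Match? YES.
Condition (ii): bk = 85·7 = 595; vr = 35·17 = 595. Match? YES.
Both conditions hold? YES.

YES


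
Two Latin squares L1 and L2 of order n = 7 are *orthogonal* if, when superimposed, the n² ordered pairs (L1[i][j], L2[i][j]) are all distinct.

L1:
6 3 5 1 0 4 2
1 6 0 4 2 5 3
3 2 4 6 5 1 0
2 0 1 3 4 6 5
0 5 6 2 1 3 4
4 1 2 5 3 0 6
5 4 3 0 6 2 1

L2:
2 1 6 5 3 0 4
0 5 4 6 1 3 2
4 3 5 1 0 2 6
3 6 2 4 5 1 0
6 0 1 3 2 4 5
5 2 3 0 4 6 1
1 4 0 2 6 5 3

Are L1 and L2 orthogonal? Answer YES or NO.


Form the n² = 49 superimposed pairs (L1[i][j], L2[i][j]), row by row (rows and columns indexed from 0):
row 0: (6,2) (3,1) (5,6) (1,5) (0,3) (4,0) (2,4)
row 1: (1,0) (6,5) (0,4) (4,6) (2,1) (5,3) (3,2)
row 2: (3,4) (2,3) (4,5) (6,1) (5,0) (1,2) (0,6)
row 3: (2,3) (0,6) (1,2) (3,4) (4,5) (6,1) (5,0)
row 4: (0,6) (5,0) (6,1) (2,3) (1,2) (3,4) (4,5)
row 5: (4,5) (1,2) (2,3) (5,0) (3,4) (0,6) (6,1)
row 6: (5,1) (4,4) (3,0) (0,2) (6,6) (2,5) (1,3)
Orthogonality requires all 49 pairs distinct.
But the pair (2,3) repeats: cell (2,1) has L1 = 2, L2 = 3, and cell (3,0) has L1 = 2, L2 = 3.
A repeated pair means some other pair never occurs (only 28 distinct pairs out of 49), so the squares are not orthogonal.
Conclusion: NO.

NO


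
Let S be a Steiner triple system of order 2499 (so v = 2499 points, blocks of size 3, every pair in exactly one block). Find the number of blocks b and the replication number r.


An STS(v) is a 2-(v, 3, 1) BIBD: block size k = 3, λ = 1.
Replication: r(k − 1) = λ(v − 1) ⇒ r·2 = 2499 − 1 = 2498 ⇒ r = 1249.
Block count: bk = vr ⇒ b·3 = 2499·1249 = 3121251 ⇒ b = 1040417.
(Check via b = v(v − 1)/6 = 2499·2498/6 = 6242502/6 = 1040417.)

r = 1249, b = 1040417.


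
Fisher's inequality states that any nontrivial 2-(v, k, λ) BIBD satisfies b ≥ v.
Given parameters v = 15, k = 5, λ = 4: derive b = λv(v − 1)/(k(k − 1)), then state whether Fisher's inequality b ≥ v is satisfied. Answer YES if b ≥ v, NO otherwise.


b = λv(v − 1)/(k(k − 1)) = 4·15·14/(5·4) = 840/20 = 42.
Compare with v = 15: b ≥ v, so Fisher's inequality holds.

YES


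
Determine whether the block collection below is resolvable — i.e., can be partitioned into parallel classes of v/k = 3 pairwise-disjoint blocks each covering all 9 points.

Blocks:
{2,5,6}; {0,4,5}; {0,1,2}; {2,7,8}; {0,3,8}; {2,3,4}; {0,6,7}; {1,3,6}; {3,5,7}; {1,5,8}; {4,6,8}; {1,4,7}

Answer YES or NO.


v = 9, block size k = 3, number of blocks = 12.
For resolvability, blocks must partition into parallel classes of size v/k = 3.
Total blocks must therefore be a multiple of 3: 12 = 3·4 + 0 ⇒ divisible ✓.
Greedy packing gives 4 candidate class(es). Each should be a full parallel class (size 3, covers all 9 points).
  Class 1 (3 blocks): {2,5,6}; {0,3,8}; {1,4,7}. Points covered: [0, 1, 2, 3, 4, 5, 6, 7, 8].
  Class 2 (3 blocks): {0,4,5}; {2,7,8}; {1,3,6}. Points covered: [0, 1, 2, 3, 4, 5, 6, 7, 8].
  Class 3 (3 blocks): {0,1,2}; {3,5,7}; {4,6,8}. Points covered: [0, 1, 2, 3, 4, 5, 6, 7, 8].
  Class 4 (3 blocks): {2,3,4}; {0,6,7}; {1,5,8}. Points covered: [0, 1, 2, 3, 4, 5, 6, 7, 8].
All classes full (size 3)? YES. All classes cover every point? YES.
Resolvable? YES.

YES


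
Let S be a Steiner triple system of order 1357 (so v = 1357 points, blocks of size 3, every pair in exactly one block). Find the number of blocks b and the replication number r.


An STS(v) is a 2-(v, 3, 1) BIBD: block size k = 3, λ = 1.
Replication: r(k − 1) = λ(v − 1) ⇒ r·2 = 1357 − 1 = 1356 ⇒ r = 678.
Block count: bk = vr ⇒ b·3 = 1357·678 = 920046 ⇒ b = 306682.
(Check via b = v(v − 1)/6 = 1357·1356/6 = 1840092/6 = 306682.)

r = 678, b = 306682.


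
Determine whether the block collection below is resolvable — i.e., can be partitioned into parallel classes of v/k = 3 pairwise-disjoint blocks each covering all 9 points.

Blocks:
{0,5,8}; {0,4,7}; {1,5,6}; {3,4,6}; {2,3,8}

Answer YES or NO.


v = 9, block size k = 3, number of blocks = 5.
For resolvability, blocks must partition into parallel classes of size v/k = 3.
Total blocks must therefore be a multiple of 3: 5 = 3·1 + 2 ⇒ not divisible ✗.
Resolvable? NO.

NO


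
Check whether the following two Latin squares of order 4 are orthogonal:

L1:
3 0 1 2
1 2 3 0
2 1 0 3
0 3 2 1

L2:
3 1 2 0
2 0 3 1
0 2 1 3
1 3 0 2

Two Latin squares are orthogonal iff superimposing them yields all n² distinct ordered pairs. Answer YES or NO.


Form the n² = 16 superimposed pairs (L1[i][j], L2[i][j]), row by row (rows and columns indexed from 0):
row 0: (3,3) (0,1) (1,2) (2,0)
row 1: (1,2) (2,0) (3,3) (0,1)
row 2: (2,0) (1,2) (0,1) (3,3)
row 3: (0,1) (3,3) (2,0) (1,2)
Orthogonality requires all 16 pairs distinct.
But the pair (1,2) repeats: cell (0,2) has L1 = 1, L2 = 2, and cell (1,0) has L1 = 1, L2 = 2.
A repeated pair means some other pair never occurs (only 4 distinct pairs out of 16), so the squares are not orthogonal.
Conclusion: NO.

NO


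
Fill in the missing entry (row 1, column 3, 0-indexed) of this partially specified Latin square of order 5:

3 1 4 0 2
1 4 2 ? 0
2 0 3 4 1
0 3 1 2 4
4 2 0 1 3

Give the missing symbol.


Row 1 contains symbols [0, 1, 2, 4] — missing [3].
Column 3 contains symbols [0, 1, 2, 4] — missing [3].
The missing symbol must appear in both missing sets; intersection = [3].
Therefore the hidden value is 3.

Missing value = 3.


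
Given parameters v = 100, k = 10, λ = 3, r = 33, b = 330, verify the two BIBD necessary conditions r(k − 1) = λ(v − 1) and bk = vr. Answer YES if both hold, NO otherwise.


Condition (i): r(k − 1) = 33·9 = 297; λ(v − 1) = 3·99 = 297. Match? YES.
Condition (ii): bk = 330·10 = 3300; vr = 100·33 = 3300. Match? YES.
Both conditions hold? YES.

YES


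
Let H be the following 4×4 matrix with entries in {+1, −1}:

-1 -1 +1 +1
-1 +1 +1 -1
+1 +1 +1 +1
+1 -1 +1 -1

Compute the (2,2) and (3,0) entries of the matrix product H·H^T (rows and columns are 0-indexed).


Row 0 of H: [-1, -1, 1, 1].
Row 2 of H: [1, 1, 1, 1].
Row 3 of H: [1, -1, 1, -1].
(H·H^T)[2][2] = Σ_j H[2][j]·H[2][j] = (1)² + (1)² + (1)² + (1)² = 1 + 1 + 1 + 1 = 4.
(H·H^T)[3][0] = Σ_j H[3][j]·H[0][j] = (1)·(-1) + (-1)·(-1) + (1)·(1) + (-1)·(1) = -1 + 1 + 1 + -1 = 0.
So rows 3 and 0 are orthogonal; the diagonal entry equals n = 4.

(2,2) entry = 4; (3,0) entry = 0.


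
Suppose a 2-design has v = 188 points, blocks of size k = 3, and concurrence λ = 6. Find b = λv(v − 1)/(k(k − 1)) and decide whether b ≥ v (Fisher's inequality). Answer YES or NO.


b = λv(v − 1)/(k(k − 1)) = 6·188·187/(3·2) = 210936/6 = 35156.
Compare with v = 188: b ≥ v, so Fisher's inequality holds.

YES


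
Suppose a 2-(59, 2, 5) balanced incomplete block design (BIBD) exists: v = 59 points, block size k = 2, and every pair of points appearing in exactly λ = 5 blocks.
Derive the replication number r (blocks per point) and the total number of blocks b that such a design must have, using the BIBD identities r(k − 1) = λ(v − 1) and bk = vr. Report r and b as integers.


Any 2-(v, k, λ) BIBD satisfies two necessary conditions:
  (i)  Each point sits in r blocks, and counting incidences through any fixed point gives r(k − 1) = λ(v − 1), so r = λ(v − 1)/(k − 1).
  (ii) Total incidences bk = vr, so b = vr/k.
Step 1: r = λ(v − 1)/(k − 1) = 5·(59 − 1)/(2 − 1) = 5·58/1 = 290/1 = 290.
Step 2: b = vr/k = 59·290/2 = 17110/2 = 8555.
Check integrality: r = 290 ∈ Z ✓, b = 8555 ∈ Z ✓.
(These identities are necessary conditions: they determine r and b for any design with these parameters, but do not by themselves prove that one exists.)

r = 290, b = 8555.


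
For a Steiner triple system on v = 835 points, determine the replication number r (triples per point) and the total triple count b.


An STS(v) is a 2-(v, 3, 1) BIBD: block size k = 3, λ = 1.
Replication: r(k − 1) = λ(v − 1) ⇒ r·2 = 835 − 1 = 834 ⇒ r = 417.
Block count: bk = vr ⇒ b·3 = 835·417 = 348195 ⇒ b = 116065.

r = 417, b = 116065.


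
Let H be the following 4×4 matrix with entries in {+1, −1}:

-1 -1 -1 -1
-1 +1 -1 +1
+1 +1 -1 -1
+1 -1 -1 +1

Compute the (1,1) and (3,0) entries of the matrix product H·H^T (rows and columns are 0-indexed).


Row 0 of H: [-1, -1, -1, -1].
Row 1 of H: [-1, 1, -1, 1].
Row 3 of H: [1, -1, -1, 1].
(H·H^T)[1][1] = Σ_j H[1][j]·H[1][j] = (-1)² + (1)² + (-1)² + (1)² = 1 + 1 + 1 + 1 = 4.
(H·H^T)[3][0] = Σ_j H[3][j]·H[0][j] = (1)·(-1) + (-1)·(-1) + (-1)·(-1) + (1)·(-1) = -1 + 1 + 1 + -1 = 0.
So rows 3 and 0 are orthogonal; the diagonal entry equals n = 4.

(1,1) entry = 4; (3,0) entry = 0.


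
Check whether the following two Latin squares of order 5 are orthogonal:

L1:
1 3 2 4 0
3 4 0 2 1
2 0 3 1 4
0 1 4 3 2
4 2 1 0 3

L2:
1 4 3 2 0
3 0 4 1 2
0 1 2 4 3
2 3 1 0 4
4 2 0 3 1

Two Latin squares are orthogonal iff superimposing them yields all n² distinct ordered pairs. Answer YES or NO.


Form the n² = 25 superimposed pairs (L1[i][j], L2[i][j]), row by row (rows and columns indexed from 0):
row 0: (1,1) (3,4) (2,3) (4,2) (0,0)
row 1: (3,3) (4,0) (0,4) (2,1) (1,2)
row 2: (2,0) (0,1) (3,2) (1,4) (4,3)
row 3: (0,2) (1,3) (4,1) (3,0) (2,4)
row 4: (4,4) (2,2) (1,0) (0,3) (3,1)
Orthogonality requires all 25 pairs distinct.
Check by first coordinate: for each symbol s of L1, list the L2 entries in the n cells where L1 = s; they must all differ.
  L1 = 0: L2 entries (in reading order) 0, 4, 1, 2, 3 — all 5 distinct ✓
  L1 = 1: L2 entries (in reading order) 1, 2, 4, 3, 0 — all 5 distinct ✓
  L1 = 2: L2 entries (in reading order) 3, 1, 0, 4, 2 — all 5 distinct ✓
  L1 = 3: L2 entries (in reading order) 4, 3, 2, 0, 1 — all 5 distinct ✓
  L1 = 4: L2 entries (in reading order) 2, 0, 3, 1, 4 — all 5 distinct ✓
Every symbol of L1 meets every symbol of L2 exactly once, so all 25 pairs are distinct (25 of 25).
Conclusion: YES.

YES


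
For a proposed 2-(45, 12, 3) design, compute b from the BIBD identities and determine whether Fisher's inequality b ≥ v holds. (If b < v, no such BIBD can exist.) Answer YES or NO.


r = λ(v − 1)/(k − 1) = 3·44/11 = 12.
b = vr/k = 45·12/12 = 45.
Fisher's inequality: b ≥ v ⇔ 45 ≥ 45? YES.

YES


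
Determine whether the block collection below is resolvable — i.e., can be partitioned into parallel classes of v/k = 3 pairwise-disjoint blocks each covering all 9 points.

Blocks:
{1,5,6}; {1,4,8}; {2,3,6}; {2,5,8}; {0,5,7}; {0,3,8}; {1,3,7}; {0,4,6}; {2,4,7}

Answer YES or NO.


v = 9, block size k = 3, number of blocks = 9.
For resolvability, blocks must partition into parallel classes of size v/k = 3.
Total blocks must therefore be a multiple of 3: 9 = 3·3 + 0 ⇒ divisible ✓.
Greedy packing gives 3 candidate class(es). Each should be a full parallel class (size 3, covers all 9 points).
  Class 1 (3 blocks): {1,5,6}; {0,3,8}; {2,4,7}. Points covered: [0, 1, 2, 3, 4, 5, 6, 7, 8].
  Class 2 (3 blocks): {1,4,8}; {2,3,6}; {0,5,7}. Points covered: [0, 1, 2, 3, 4, 5, 6, 7, 8].
  Class 3 (3 blocks): {2,5,8}; {1,3,7}; {0,4,6}. Points covered: [0, 1, 2, 3, 4, 5, 6, 7, 8].
All classes full (size 3)? YES. All classes cover every point? YES.
Resolvable? YES.

YES


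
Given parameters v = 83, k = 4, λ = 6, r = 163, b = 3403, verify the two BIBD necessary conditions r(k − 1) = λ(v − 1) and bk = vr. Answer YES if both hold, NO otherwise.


Condition (i): r(k − 1) = 163·3 = 489; λ(v − 1) = 6·82 = 492. Match? NO.
Condition (ii): bk = 3403·4 = 13612; vr = 83·163 = 13529. Match? NO.
Both conditions hold? NO.

NO
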